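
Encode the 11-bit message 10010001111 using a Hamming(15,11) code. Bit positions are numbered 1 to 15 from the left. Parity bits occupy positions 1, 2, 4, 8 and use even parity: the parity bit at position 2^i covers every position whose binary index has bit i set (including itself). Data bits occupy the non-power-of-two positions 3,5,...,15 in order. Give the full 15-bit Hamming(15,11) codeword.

Place data bits at non-power-of-two positions: b3=1, b5=0, b6=0, b7=1, b9=0, b10=0, b11=0, b12=1, b13=1, b14=1, b15=1.
p1 = XOR of data positions {3,5,7,9,11,13,15} = 1⊕0⊕1⊕0⊕0⊕1⊕1 = 0
p2 = XOR of data positions {3,6,7,10,11,14,15} = 1⊕0⊕1⊕0⊕0⊕1⊕1 = 0
p4 = XOR of data positions {5,6,7,12,13,14,15} = 0⊕0⊕1⊕1⊕1⊕1⊕1 = 1
p8 = XOR of data positions {9,10,11,12,13,14,15} = 0⊕0⊕0⊕1⊕1⊕1⊕1 = 0
Codeword b1..b15 = 001100100001111

001100100001111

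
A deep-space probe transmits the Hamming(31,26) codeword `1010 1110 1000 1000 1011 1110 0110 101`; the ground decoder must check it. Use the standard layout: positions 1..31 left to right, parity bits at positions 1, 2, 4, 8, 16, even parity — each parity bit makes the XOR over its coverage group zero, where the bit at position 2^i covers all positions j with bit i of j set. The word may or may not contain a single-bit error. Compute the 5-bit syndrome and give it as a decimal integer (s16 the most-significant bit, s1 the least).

s1: b1⊕b3⊕b5⊕b7⊕b9⊕b11⊕b13⊕b15⊕b17⊕b19⊕b21⊕b23⊕b25⊕b27⊕b29⊕b31 = 1⊕1⊕1⊕1⊕1⊕0⊕1⊕0⊕1⊕1⊕1⊕1⊕0⊕1⊕1⊕1 = 1
s2: b2⊕b3⊕b6⊕b7⊕b10⊕b11⊕b14⊕b15⊕b18⊕b19⊕b22⊕b23⊕b26⊕b27⊕b30⊕b31 = 0⊕1⊕1⊕1⊕0⊕0⊕0⊕0⊕0⊕1⊕1⊕1⊕1⊕1⊕0⊕1 = 1
s4: b4⊕b5⊕b6⊕b7⊕b12⊕b13⊕b14⊕b15⊕b20⊕b21⊕b22⊕b23⊕b28⊕b29⊕b30⊕b31 = 0⊕1⊕1⊕1⊕0⊕1⊕0⊕0⊕1⊕1⊕1⊕1⊕0⊕1⊕0⊕1 = 0
s8: b8⊕b9⊕b10⊕b11⊕b12⊕b13⊕b14⊕b15⊕b24⊕b25⊕b26⊕b27⊕b28⊕b29⊕b30⊕b31 = 0⊕1⊕0⊕0⊕0⊕1⊕0⊕0⊕0⊕0⊕1⊕1⊕0⊕1⊕0⊕1 = 0
s16: b16⊕b17⊕b18⊕b19⊕b20⊕b21⊕b22⊕b23⊕b24⊕b25⊕b26⊕b27⊕b28⊕b29⊕b30⊕b31 = 0⊕1⊕0⊕1⊕1⊕1⊕1⊕1⊕0⊕0⊕1⊕1⊕0⊕1⊕0⊕1 = 0
Syndrome (s16...s1) = 00011 → position 3.

3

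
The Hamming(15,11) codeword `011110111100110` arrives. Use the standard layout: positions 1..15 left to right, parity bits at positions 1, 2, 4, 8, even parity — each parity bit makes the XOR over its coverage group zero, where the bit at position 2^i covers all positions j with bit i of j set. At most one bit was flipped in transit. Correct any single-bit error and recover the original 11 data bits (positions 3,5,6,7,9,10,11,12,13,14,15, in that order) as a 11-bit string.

11011100111

s1: b1⊕b3⊕b5⊕b7⊕b9⊕b11⊕b13⊕b15 = 0⊕1⊕1⊕1⊕1⊕0⊕1⊕0 = 1
s2: b2⊕b3⊕b6⊕b7⊕b10⊕b11⊕b14⊕b15 = 1⊕1⊕0⊕1⊕1⊕0⊕1⊕0 = 1
s4: b4⊕b5⊕b6⊕b7⊕b12⊕b13⊕b14⊕b15 = 1⊕1⊕0⊕1⊕0⊕1⊕1⊕0 = 1
s8: b8⊕b9⊕b10⊕b11⊕b12⊕b13⊕b14⊕b15 = 1⊕1⊕1⊕0⊕0⊕1⊕1⊕0 = 1
Syndrome (s8...s1) = 1111 → position 15.
Flip bit 15: corrected codeword = 011110111100111
Data bits at positions 3,5,6,7,9,10,11,12,13,14,15: 11011100111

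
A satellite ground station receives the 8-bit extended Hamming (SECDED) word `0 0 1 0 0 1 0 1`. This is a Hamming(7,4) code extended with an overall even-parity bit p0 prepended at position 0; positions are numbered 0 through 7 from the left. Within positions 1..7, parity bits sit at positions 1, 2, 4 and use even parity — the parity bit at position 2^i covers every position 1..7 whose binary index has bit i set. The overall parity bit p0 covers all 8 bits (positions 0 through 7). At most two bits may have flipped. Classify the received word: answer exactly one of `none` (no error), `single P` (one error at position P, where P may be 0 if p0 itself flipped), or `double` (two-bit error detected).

single 0

s1: b1⊕b3⊕b5⊕b7 = 0⊕0⊕1⊕1 = 0
s2: b2⊕b3⊕b6⊕b7 = 1⊕0⊕0⊕1 = 0
s4: b4⊕b5⊕b6⊕b7 = 0⊕1⊕0⊕1 = 0
Syndrome (s4...s1) = 000 → position 0 (no error).
Overall parity (XOR of all 8 bits, including p0): 0⊕0⊕1⊕0⊕0⊕1⊕0⊕1 = 1
Overall=1, syndrome position=0 → single-bit error at position 0.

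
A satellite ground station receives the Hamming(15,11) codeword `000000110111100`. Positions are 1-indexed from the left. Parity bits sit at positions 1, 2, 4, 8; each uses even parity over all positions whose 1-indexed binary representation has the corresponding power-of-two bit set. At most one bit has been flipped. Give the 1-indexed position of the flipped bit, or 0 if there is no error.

15

s1: b1⊕b3⊕b5⊕b7⊕b9⊕b11⊕b13⊕b15 = 0⊕0⊕0⊕1⊕0⊕1⊕1⊕0 = 1
s2: b2⊕b3⊕b6⊕b7⊕b10⊕b11⊕b14⊕b15 = 0⊕0⊕0⊕1⊕1⊕1⊕0⊕0 = 1
s4: b4⊕b5⊕b6⊕b7⊕b12⊕b13⊕b14⊕b15 = 0⊕0⊕0⊕1⊕1⊕1⊕0⊕0 = 1
s8: b8⊕b9⊕b10⊕b11⊕b12⊕b13⊕b14⊕b15 = 1⊕0⊕1⊕1⊕1⊕1⊕0⊕0 = 1
Syndrome (s8...s1) = 1111 → position 15.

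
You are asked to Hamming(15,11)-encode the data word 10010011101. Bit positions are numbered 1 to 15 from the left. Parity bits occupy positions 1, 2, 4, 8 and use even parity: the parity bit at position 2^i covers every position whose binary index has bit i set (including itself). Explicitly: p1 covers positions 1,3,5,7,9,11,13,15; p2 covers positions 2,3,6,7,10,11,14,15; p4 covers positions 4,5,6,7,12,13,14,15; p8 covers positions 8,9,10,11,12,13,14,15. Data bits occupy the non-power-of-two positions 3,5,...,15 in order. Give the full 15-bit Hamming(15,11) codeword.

Place data bits at non-power-of-two positions: b3=1, b5=0, b6=0, b7=1, b9=0, b10=0, b11=1, b12=1, b13=1, b14=0, b15=1.
p1 = XOR of data positions {3,5,7,9,11,13,15} = 1⊕0⊕1⊕0⊕1⊕1⊕1 = 1
p2 = XOR of data positions {3,6,7,10,11,14,15} = 1⊕0⊕1⊕0⊕1⊕0⊕1 = 0
p4 = XOR of data positions {5,6,7,12,13,14,15} = 0⊕0⊕1⊕1⊕1⊕0⊕1 = 0
p8 = XOR of data positions {9,10,11,12,13,14,15} = 0⊕0⊕1⊕1⊕1⊕0⊕1 = 0
Codeword b1..b15 = 101000100011101

101000100011101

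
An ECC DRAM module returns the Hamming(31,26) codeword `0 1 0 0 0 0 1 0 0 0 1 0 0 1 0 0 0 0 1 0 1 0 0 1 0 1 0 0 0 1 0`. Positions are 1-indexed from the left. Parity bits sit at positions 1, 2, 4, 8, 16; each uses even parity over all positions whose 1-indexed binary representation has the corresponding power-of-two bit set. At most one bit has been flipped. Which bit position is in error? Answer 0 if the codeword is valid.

s1: b1⊕b3⊕b5⊕b7⊕b9⊕b11⊕b13⊕b15⊕b17⊕b19⊕b21⊕b23⊕b25⊕b27⊕b29⊕b31 = 0⊕0⊕0⊕1⊕0⊕1⊕0⊕0⊕0⊕1⊕1⊕0⊕0⊕0⊕0⊕0 = 0
s2: b2⊕b3⊕b6⊕b7⊕b10⊕b11⊕b14⊕b15⊕b18⊕b19⊕b22⊕b23⊕b26⊕b27⊕b30⊕b31 = 1⊕0⊕0⊕1⊕0⊕1⊕1⊕0⊕0⊕1⊕0⊕0⊕1⊕0⊕1⊕0 = 1
s4: b4⊕b5⊕b6⊕b7⊕b12⊕b13⊕b14⊕b15⊕b20⊕b21⊕b22⊕b23⊕b28⊕b29⊕b30⊕b31 = 0⊕0⊕0⊕1⊕0⊕0⊕1⊕0⊕0⊕1⊕0⊕0⊕0⊕0⊕1⊕0 = 0
s8: b8⊕b9⊕b10⊕b11⊕b12⊕b13⊕b14⊕b15⊕b24⊕b25⊕b26⊕b27⊕b28⊕b29⊕b30⊕b31 = 0⊕0⊕0⊕1⊕0⊕0⊕1⊕0⊕1⊕0⊕1⊕0⊕0⊕0⊕1⊕0 = 1
s16: b16⊕b17⊕b18⊕b19⊕b20⊕b21⊕b22⊕b23⊕b24⊕b25⊕b26⊕b27⊕b28⊕b29⊕b30⊕b31 = 0⊕0⊕0⊕1⊕0⊕1⊕0⊕0⊕1⊕0⊕1⊕0⊕0⊕0⊕1⊕0 = 1
Syndrome (s16...s1) = 11010 → position 26.

26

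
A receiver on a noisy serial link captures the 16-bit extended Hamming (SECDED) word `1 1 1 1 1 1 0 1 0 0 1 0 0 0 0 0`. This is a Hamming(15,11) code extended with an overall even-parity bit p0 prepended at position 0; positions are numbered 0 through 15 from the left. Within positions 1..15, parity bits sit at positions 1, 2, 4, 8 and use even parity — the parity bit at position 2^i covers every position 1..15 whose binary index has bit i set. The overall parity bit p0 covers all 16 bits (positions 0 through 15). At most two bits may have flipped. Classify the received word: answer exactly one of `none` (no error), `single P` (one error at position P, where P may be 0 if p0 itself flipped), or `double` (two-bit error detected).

double

s1: b1⊕b3⊕b5⊕b7⊕b9⊕b11⊕b13⊕b15 = 1⊕1⊕1⊕1⊕0⊕0⊕0⊕0 = 0
s2: b2⊕b3⊕b6⊕b7⊕b10⊕b11⊕b14⊕b15 = 1⊕1⊕0⊕1⊕1⊕0⊕0⊕0 = 0
s4: b4⊕b5⊕b6⊕b7⊕b12⊕b13⊕b14⊕b15 = 1⊕1⊕0⊕1⊕0⊕0⊕0⊕0 = 1
s8: b8⊕b9⊕b10⊕b11⊕b12⊕b13⊕b14⊕b15 = 0⊕0⊕1⊕0⊕0⊕0⊕0⊕0 = 1
Syndrome (s8...s1) = 1100 → position 12.
Overall parity (XOR of all 16 bits, including p0): 1⊕1⊕1⊕1⊕1⊕1⊕0⊕1⊕0⊕0⊕1⊕0⊕0⊕0⊕0⊕0 = 0
Overall=0, syndrome position=12 → double-bit error detected (uncorrectable).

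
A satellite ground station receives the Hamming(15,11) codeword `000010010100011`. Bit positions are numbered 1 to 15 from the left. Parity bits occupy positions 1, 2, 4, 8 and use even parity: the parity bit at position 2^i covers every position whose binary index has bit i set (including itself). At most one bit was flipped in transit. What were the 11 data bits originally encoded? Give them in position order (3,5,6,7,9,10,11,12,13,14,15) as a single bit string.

01100100011

s1: b1⊕b3⊕b5⊕b7⊕b9⊕b11⊕b13⊕b15 = 0⊕0⊕1⊕0⊕0⊕0⊕0⊕1 = 0
s2: b2⊕b3⊕b6⊕b7⊕b10⊕b11⊕b14⊕b15 = 0⊕0⊕0⊕0⊕1⊕0⊕1⊕1 = 1
s4: b4⊕b5⊕b6⊕b7⊕b12⊕b13⊕b14⊕b15 = 0⊕1⊕0⊕0⊕0⊕0⊕1⊕1 = 1
s8: b8⊕b9⊕b10⊕b11⊕b12⊕b13⊕b14⊕b15 = 1⊕0⊕1⊕0⊕0⊕0⊕1⊕1 = 0
Syndrome (s8...s1) = 0110 → position 6.
Flip bit 6: corrected codeword = 000011010100011
Data bits at positions 3,5,6,7,9,10,11,12,13,14,15: 01100100011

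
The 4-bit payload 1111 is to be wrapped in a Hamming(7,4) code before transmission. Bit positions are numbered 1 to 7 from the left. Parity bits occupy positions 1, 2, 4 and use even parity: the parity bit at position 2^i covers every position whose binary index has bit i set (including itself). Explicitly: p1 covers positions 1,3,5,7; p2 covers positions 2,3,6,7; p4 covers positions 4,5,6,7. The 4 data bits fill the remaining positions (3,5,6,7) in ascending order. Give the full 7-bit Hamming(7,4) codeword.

Place data bits at non-power-of-two positions: b3=1, b5=1, b6=1, b7=1.
p1 = XOR of data positions {3,5,7} = 1⊕1⊕1 = 1
p2 = XOR of data positions {3,6,7} = 1⊕1⊕1 = 1
p4 = XOR of data positions {5,6,7} = 1⊕1⊕1 = 1
Codeword b1..b7 = 1111111

1111111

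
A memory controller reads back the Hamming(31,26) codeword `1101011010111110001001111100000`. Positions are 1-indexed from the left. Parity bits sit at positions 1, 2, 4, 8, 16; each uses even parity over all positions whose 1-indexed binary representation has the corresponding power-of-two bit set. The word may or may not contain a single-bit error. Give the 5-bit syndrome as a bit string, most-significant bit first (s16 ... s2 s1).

s1: b1⊕b3⊕b5⊕b7⊕b9⊕b11⊕b13⊕b15⊕b17⊕b19⊕b21⊕b23⊕b25⊕b27⊕b29⊕b31 = 1⊕0⊕0⊕1⊕1⊕1⊕1⊕1⊕0⊕1⊕0⊕1⊕1⊕0⊕0⊕0 = 1
s2: b2⊕b3⊕b6⊕b7⊕b10⊕b11⊕b14⊕b15⊕b18⊕b19⊕b22⊕b23⊕b26⊕b27⊕b30⊕b31 = 1⊕0⊕1⊕1⊕0⊕1⊕1⊕1⊕0⊕1⊕1⊕1⊕1⊕0⊕0⊕0 = 0
s4: b4⊕b5⊕b6⊕b7⊕b12⊕b13⊕b14⊕b15⊕b20⊕b21⊕b22⊕b23⊕b28⊕b29⊕b30⊕b31 = 1⊕0⊕1⊕1⊕1⊕1⊕1⊕1⊕0⊕0⊕1⊕1⊕0⊕0⊕0⊕0 = 1
s8: b8⊕b9⊕b10⊕b11⊕b12⊕b13⊕b14⊕b15⊕b24⊕b25⊕b26⊕b27⊕b28⊕b29⊕b30⊕b31 = 0⊕1⊕0⊕1⊕1⊕1⊕1⊕1⊕1⊕1⊕1⊕0⊕0⊕0⊕0⊕0 = 1
s16: b16⊕b17⊕b18⊕b19⊕b20⊕b21⊕b22⊕b23⊕b24⊕b25⊕b26⊕b27⊕b28⊕b29⊕b30⊕b31 = 0⊕0⊕0⊕1⊕0⊕0⊕1⊕1⊕1⊕1⊕1⊕0⊕0⊕0⊕0⊕0 = 0
Syndrome (s16...s1) = 01101 → position 13.

01101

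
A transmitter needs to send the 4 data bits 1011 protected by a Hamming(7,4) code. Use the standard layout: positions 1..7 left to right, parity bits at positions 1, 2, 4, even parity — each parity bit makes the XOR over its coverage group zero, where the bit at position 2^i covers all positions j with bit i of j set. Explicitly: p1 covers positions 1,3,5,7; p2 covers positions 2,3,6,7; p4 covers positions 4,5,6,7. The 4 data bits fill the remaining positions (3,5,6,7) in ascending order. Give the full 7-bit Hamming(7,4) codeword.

0110011

Place data bits at non-power-of-two positions: b3=1, b5=0, b6=1, b7=1.
p1 = XOR of data positions {3,5,7} = 1⊕0⊕1 = 0
p2 = XOR of data positions {3,6,7} = 1⊕1⊕1 = 1
p4 = XOR of data positions {5,6,7} = 0⊕1⊕1 = 0
Codeword b1..b7 = 0110011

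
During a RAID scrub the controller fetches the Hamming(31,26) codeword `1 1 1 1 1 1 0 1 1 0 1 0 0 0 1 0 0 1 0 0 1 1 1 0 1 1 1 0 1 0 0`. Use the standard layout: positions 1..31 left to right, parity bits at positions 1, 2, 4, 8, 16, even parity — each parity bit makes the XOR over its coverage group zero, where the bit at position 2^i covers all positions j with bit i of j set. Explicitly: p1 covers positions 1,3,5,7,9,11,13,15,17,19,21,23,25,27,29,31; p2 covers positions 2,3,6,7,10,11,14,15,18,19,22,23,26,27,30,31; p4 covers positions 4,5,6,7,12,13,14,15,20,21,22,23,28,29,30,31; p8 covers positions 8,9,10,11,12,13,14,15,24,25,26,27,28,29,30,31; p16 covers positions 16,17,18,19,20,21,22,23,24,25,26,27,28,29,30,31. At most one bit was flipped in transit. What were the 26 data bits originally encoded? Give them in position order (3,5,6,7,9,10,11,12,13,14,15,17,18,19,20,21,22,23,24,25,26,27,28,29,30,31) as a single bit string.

s1: b1⊕b3⊕b5⊕b7⊕b9⊕b11⊕b13⊕b15⊕b17⊕b19⊕b21⊕b23⊕b25⊕b27⊕b29⊕b31 = 1⊕1⊕1⊕0⊕1⊕1⊕0⊕1⊕0⊕0⊕1⊕1⊕1⊕1⊕1⊕0 = 1
s2: b2⊕b3⊕b6⊕b7⊕b10⊕b11⊕b14⊕b15⊕b18⊕b19⊕b22⊕b23⊕b26⊕b27⊕b30⊕b31 = 1⊕1⊕1⊕0⊕0⊕1⊕0⊕1⊕1⊕0⊕1⊕1⊕1⊕1⊕0⊕0 = 0
s4: b4⊕b5⊕b6⊕b7⊕b12⊕b13⊕b14⊕b15⊕b20⊕b21⊕b22⊕b23⊕b28⊕b29⊕b30⊕b31 = 1⊕1⊕1⊕0⊕0⊕0⊕0⊕1⊕0⊕1⊕1⊕1⊕0⊕1⊕0⊕0 = 0
s8: b8⊕b9⊕b10⊕b11⊕b12⊕b13⊕b14⊕b15⊕b24⊕b25⊕b26⊕b27⊕b28⊕b29⊕b30⊕b31 = 1⊕1⊕0⊕1⊕0⊕0⊕0⊕1⊕0⊕1⊕1⊕1⊕0⊕1⊕0⊕0 = 0
s16: b16⊕b17⊕b18⊕b19⊕b20⊕b21⊕b22⊕b23⊕b24⊕b25⊕b26⊕b27⊕b28⊕b29⊕b30⊕b31 = 0⊕0⊕1⊕0⊕0⊕1⊕1⊕1⊕0⊕1⊕1⊕1⊕0⊕1⊕0⊕0 = 0
Syndrome (s16...s1) = 00001 → position 1.
Flip bit 1: corrected codeword = 0111110110100010010011101110100
Data bits at positions 3,5,6,7,9,10,11,12,13,14,15,17,18,19,20,21,22,23,24,25,26,27,28,29,30,31: 11101010001010011101110100

11101010001010011101110100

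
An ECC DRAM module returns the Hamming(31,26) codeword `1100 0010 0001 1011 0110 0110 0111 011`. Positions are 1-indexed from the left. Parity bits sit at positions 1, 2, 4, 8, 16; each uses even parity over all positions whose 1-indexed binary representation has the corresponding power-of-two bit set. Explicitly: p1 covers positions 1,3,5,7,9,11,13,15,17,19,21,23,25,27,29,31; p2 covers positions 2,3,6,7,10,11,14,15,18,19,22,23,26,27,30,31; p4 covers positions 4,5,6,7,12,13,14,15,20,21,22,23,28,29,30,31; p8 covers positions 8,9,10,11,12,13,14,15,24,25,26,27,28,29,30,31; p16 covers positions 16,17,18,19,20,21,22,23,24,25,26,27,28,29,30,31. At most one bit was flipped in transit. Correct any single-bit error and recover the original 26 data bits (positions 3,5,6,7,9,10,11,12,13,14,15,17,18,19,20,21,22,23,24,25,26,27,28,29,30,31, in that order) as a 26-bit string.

00110001101011001100111011

s1: b1⊕b3⊕b5⊕b7⊕b9⊕b11⊕b13⊕b15⊕b17⊕b19⊕b21⊕b23⊕b25⊕b27⊕b29⊕b31 = 1⊕0⊕0⊕1⊕0⊕0⊕1⊕1⊕0⊕1⊕0⊕1⊕0⊕1⊕0⊕1 = 0
s2: b2⊕b3⊕b6⊕b7⊕b10⊕b11⊕b14⊕b15⊕b18⊕b19⊕b22⊕b23⊕b26⊕b27⊕b30⊕b31 = 1⊕0⊕0⊕1⊕0⊕0⊕0⊕1⊕1⊕1⊕1⊕1⊕1⊕1⊕1⊕1 = 1
s4: b4⊕b5⊕b6⊕b7⊕b12⊕b13⊕b14⊕b15⊕b20⊕b21⊕b22⊕b23⊕b28⊕b29⊕b30⊕b31 = 0⊕0⊕0⊕1⊕1⊕1⊕0⊕1⊕0⊕0⊕1⊕1⊕1⊕0⊕1⊕1 = 1
s8: b8⊕b9⊕b10⊕b11⊕b12⊕b13⊕b14⊕b15⊕b24⊕b25⊕b26⊕b27⊕b28⊕b29⊕b30⊕b31 = 0⊕0⊕0⊕0⊕1⊕1⊕0⊕1⊕0⊕0⊕1⊕1⊕1⊕0⊕1⊕1 = 0
s16: b16⊕b17⊕b18⊕b19⊕b20⊕b21⊕b22⊕b23⊕b24⊕b25⊕b26⊕b27⊕b28⊕b29⊕b30⊕b31 = 1⊕0⊕1⊕1⊕0⊕0⊕1⊕1⊕0⊕0⊕1⊕1⊕1⊕0⊕1⊕1 = 0
Syndrome (s16...s1) = 00110 → position 6.
Flip bit 6: corrected codeword = 1100011000011011011001100111011
Data bits at positions 3,5,6,7,9,10,11,12,13,14,15,17,18,19,20,21,22,23,24,25,26,27,28,29,30,31: 00110001101011001100111011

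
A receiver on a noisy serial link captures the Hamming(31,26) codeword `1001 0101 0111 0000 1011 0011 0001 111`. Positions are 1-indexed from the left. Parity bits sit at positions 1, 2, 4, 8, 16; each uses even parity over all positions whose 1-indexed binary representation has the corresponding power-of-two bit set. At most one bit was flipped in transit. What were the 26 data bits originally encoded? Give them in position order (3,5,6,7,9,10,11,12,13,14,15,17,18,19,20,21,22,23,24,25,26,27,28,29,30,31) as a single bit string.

00100111000101100110001110

s1: b1⊕b3⊕b5⊕b7⊕b9⊕b11⊕b13⊕b15⊕b17⊕b19⊕b21⊕b23⊕b25⊕b27⊕b29⊕b31 = 1⊕0⊕0⊕0⊕0⊕1⊕0⊕0⊕1⊕1⊕0⊕1⊕0⊕0⊕1⊕1 = 1
s2: b2⊕b3⊕b6⊕b7⊕b10⊕b11⊕b14⊕b15⊕b18⊕b19⊕b22⊕b23⊕b26⊕b27⊕b30⊕b31 = 0⊕0⊕1⊕0⊕1⊕1⊕0⊕0⊕0⊕1⊕0⊕1⊕0⊕0⊕1⊕1 = 1
s4: b4⊕b5⊕b6⊕b7⊕b12⊕b13⊕b14⊕b15⊕b20⊕b21⊕b22⊕b23⊕b28⊕b29⊕b30⊕b31 = 1⊕0⊕1⊕0⊕1⊕0⊕0⊕0⊕1⊕0⊕0⊕1⊕1⊕1⊕1⊕1 = 1
s8: b8⊕b9⊕b10⊕b11⊕b12⊕b13⊕b14⊕b15⊕b24⊕b25⊕b26⊕b27⊕b28⊕b29⊕b30⊕b31 = 1⊕0⊕1⊕1⊕1⊕0⊕0⊕0⊕1⊕0⊕0⊕0⊕1⊕1⊕1⊕1 = 1
s16: b16⊕b17⊕b18⊕b19⊕b20⊕b21⊕b22⊕b23⊕b24⊕b25⊕b26⊕b27⊕b28⊕b29⊕b30⊕b31 = 0⊕1⊕0⊕1⊕1⊕0⊕0⊕1⊕1⊕0⊕0⊕0⊕1⊕1⊕1⊕1 = 1
Syndrome (s16...s1) = 11111 → position 31.
Flip bit 31: corrected codeword = 1001010101110000101100110001110
Data bits at positions 3,5,6,7,9,10,11,12,13,14,15,17,18,19,20,21,22,23,24,25,26,27,28,29,30,31: 00100111000101100110001110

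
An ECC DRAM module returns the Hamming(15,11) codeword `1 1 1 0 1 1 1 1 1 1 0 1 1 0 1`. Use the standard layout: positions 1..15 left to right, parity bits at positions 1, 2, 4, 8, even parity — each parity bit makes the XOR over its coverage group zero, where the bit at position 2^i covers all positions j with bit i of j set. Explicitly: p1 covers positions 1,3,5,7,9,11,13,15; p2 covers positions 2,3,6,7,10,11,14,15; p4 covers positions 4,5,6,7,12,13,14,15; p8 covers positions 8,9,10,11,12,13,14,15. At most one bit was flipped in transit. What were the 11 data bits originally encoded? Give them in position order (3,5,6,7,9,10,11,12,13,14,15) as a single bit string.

11111101101

s1: b1⊕b3⊕b5⊕b7⊕b9⊕b11⊕b13⊕b15 = 1⊕1⊕1⊕1⊕1⊕0⊕1⊕1 = 1
s2: b2⊕b3⊕b6⊕b7⊕b10⊕b11⊕b14⊕b15 = 1⊕1⊕1⊕1⊕1⊕0⊕0⊕1 = 0
s4: b4⊕b5⊕b6⊕b7⊕b12⊕b13⊕b14⊕b15 = 0⊕1⊕1⊕1⊕1⊕1⊕0⊕1 = 0
s8: b8⊕b9⊕b10⊕b11⊕b12⊕b13⊕b14⊕b15 = 1⊕1⊕1⊕0⊕1⊕1⊕0⊕1 = 0
Syndrome (s8...s1) = 0001 → position 1.
Flip bit 1: corrected codeword = 011011111101101
Data bits at positions 3,5,6,7,9,10,11,12,13,14,15: 11111101101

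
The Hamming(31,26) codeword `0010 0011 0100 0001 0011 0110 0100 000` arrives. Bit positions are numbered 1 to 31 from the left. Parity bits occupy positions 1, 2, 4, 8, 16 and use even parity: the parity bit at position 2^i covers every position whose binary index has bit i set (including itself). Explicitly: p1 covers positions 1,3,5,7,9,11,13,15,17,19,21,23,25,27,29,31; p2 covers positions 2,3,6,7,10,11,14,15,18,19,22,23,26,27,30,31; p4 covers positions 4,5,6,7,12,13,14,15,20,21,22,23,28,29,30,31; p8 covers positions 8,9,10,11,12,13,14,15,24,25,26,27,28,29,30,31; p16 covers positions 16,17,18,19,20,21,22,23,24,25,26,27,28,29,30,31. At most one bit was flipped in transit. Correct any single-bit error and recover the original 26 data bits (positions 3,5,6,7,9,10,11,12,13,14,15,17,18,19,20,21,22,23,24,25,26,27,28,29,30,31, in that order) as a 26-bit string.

10010000000001101100100000

s1: b1⊕b3⊕b5⊕b7⊕b9⊕b11⊕b13⊕b15⊕b17⊕b19⊕b21⊕b23⊕b25⊕b27⊕b29⊕b31 = 0⊕1⊕0⊕1⊕0⊕0⊕0⊕0⊕0⊕1⊕0⊕1⊕0⊕0⊕0⊕0 = 0
s2: b2⊕b3⊕b6⊕b7⊕b10⊕b11⊕b14⊕b15⊕b18⊕b19⊕b22⊕b23⊕b26⊕b27⊕b30⊕b31 = 0⊕1⊕0⊕1⊕1⊕0⊕0⊕0⊕0⊕1⊕1⊕1⊕1⊕0⊕0⊕0 = 1
s4: b4⊕b5⊕b6⊕b7⊕b12⊕b13⊕b14⊕b15⊕b20⊕b21⊕b22⊕b23⊕b28⊕b29⊕b30⊕b31 = 0⊕0⊕0⊕1⊕0⊕0⊕0⊕0⊕1⊕0⊕1⊕1⊕0⊕0⊕0⊕0 = 0
s8: b8⊕b9⊕b10⊕b11⊕b12⊕b13⊕b14⊕b15⊕b24⊕b25⊕b26⊕b27⊕b28⊕b29⊕b30⊕b31 = 1⊕0⊕1⊕0⊕0⊕0⊕0⊕0⊕0⊕0⊕1⊕0⊕0⊕0⊕0⊕0 = 1
s16: b16⊕b17⊕b18⊕b19⊕b20⊕b21⊕b22⊕b23⊕b24⊕b25⊕b26⊕b27⊕b28⊕b29⊕b30⊕b31 = 1⊕0⊕0⊕1⊕1⊕0⊕1⊕1⊕0⊕0⊕1⊕0⊕0⊕0⊕0⊕0 = 0
Syndrome (s16...s1) = 01010 → position 10.
Flip bit 10: corrected codeword = 0010001100000001001101100100000
Data bits at positions 3,5,6,7,9,10,11,12,13,14,15,17,18,19,20,21,22,23,24,25,26,27,28,29,30,31: 10010000000001101100100000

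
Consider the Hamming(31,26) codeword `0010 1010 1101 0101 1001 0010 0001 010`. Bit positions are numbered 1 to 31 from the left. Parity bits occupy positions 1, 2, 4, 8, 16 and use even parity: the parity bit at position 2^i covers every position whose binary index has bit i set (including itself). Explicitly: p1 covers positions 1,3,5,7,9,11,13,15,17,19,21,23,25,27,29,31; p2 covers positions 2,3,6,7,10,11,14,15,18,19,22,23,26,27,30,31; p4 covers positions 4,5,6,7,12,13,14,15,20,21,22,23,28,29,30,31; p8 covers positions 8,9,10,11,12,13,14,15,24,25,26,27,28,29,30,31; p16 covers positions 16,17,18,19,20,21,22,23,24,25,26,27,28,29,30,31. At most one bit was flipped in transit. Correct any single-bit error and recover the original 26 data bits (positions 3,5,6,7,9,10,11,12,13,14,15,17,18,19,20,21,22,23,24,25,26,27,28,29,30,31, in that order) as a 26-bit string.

s1: b1⊕b3⊕b5⊕b7⊕b9⊕b11⊕b13⊕b15⊕b17⊕b19⊕b21⊕b23⊕b25⊕b27⊕b29⊕b31 = 0⊕1⊕1⊕1⊕1⊕0⊕0⊕0⊕1⊕0⊕0⊕1⊕0⊕0⊕0⊕0 = 0
s2: b2⊕b3⊕b6⊕b7⊕b10⊕b11⊕b14⊕b15⊕b18⊕b19⊕b22⊕b23⊕b26⊕b27⊕b30⊕b31 = 0⊕1⊕0⊕1⊕1⊕0⊕1⊕0⊕0⊕0⊕0⊕1⊕0⊕0⊕1⊕0 = 0
s4: b4⊕b5⊕b6⊕b7⊕b12⊕b13⊕b14⊕b15⊕b20⊕b21⊕b22⊕b23⊕b28⊕b29⊕b30⊕b31 = 0⊕1⊕0⊕1⊕1⊕0⊕1⊕0⊕1⊕0⊕0⊕1⊕1⊕0⊕1⊕0 = 0
s8: b8⊕b9⊕b10⊕b11⊕b12⊕b13⊕b14⊕b15⊕b24⊕b25⊕b26⊕b27⊕b28⊕b29⊕b30⊕b31 = 0⊕1⊕1⊕0⊕1⊕0⊕1⊕0⊕0⊕0⊕0⊕0⊕1⊕0⊕1⊕0 = 0
s16: b16⊕b17⊕b18⊕b19⊕b20⊕b21⊕b22⊕b23⊕b24⊕b25⊕b26⊕b27⊕b28⊕b29⊕b30⊕b31 = 1⊕1⊕0⊕0⊕1⊕0⊕0⊕1⊕0⊕0⊕0⊕0⊕1⊕0⊕1⊕0 = 0
Syndrome (s16...s1) = 00000 → position 0 (no error).
No correction needed.
Data bits at positions 3,5,6,7,9,10,11,12,13,14,15,17,18,19,20,21,22,23,24,25,26,27,28,29,30,31: 11011101010100100100001010

11011101010100100100001010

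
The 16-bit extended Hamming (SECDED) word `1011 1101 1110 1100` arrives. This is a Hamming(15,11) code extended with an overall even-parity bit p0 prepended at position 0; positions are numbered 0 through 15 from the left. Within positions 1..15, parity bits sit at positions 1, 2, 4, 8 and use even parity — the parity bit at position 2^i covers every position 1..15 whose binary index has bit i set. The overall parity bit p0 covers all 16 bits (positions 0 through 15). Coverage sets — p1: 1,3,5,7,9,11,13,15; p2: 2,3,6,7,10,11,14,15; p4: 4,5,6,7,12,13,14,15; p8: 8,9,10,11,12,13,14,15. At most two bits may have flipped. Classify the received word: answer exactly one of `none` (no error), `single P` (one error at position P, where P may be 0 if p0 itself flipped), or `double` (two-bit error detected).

single 13

s1: b1⊕b3⊕b5⊕b7⊕b9⊕b11⊕b13⊕b15 = 0⊕1⊕1⊕1⊕1⊕0⊕1⊕0 = 1
s2: b2⊕b3⊕b6⊕b7⊕b10⊕b11⊕b14⊕b15 = 1⊕1⊕0⊕1⊕1⊕0⊕0⊕0 = 0
s4: b4⊕b5⊕b6⊕b7⊕b12⊕b13⊕b14⊕b15 = 1⊕1⊕0⊕1⊕1⊕1⊕0⊕0 = 1
s8: b8⊕b9⊕b10⊕b11⊕b12⊕b13⊕b14⊕b15 = 1⊕1⊕1⊕0⊕1⊕1⊕0⊕0 = 1
Syndrome (s8...s1) = 1101 → position 13.
Overall parity (XOR of all 16 bits, including p0): 1⊕0⊕1⊕1⊕1⊕1⊕0⊕1⊕1⊕1⊕1⊕0⊕1⊕1⊕0⊕0 = 1
Overall=1, syndrome position=13 → single-bit error at position 13.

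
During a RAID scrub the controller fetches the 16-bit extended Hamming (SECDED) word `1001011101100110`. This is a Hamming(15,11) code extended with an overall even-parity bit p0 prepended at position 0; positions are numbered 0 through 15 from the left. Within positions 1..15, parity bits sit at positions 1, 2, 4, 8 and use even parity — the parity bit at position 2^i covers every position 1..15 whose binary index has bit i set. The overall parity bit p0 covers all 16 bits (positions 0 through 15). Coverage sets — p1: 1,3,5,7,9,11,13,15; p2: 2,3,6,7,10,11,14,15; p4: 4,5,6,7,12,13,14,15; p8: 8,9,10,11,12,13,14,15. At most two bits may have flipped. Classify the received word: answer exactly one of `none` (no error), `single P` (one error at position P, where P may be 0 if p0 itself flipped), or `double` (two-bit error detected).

single 7

s1: b1⊕b3⊕b5⊕b7⊕b9⊕b11⊕b13⊕b15 = 0⊕1⊕1⊕1⊕1⊕0⊕1⊕0 = 1
s2: b2⊕b3⊕b6⊕b7⊕b10⊕b11⊕b14⊕b15 = 0⊕1⊕1⊕1⊕1⊕0⊕1⊕0 = 1
s4: b4⊕b5⊕b6⊕b7⊕b12⊕b13⊕b14⊕b15 = 0⊕1⊕1⊕1⊕0⊕1⊕1⊕0 = 1
s8: b8⊕b9⊕b10⊕b11⊕b12⊕b13⊕b14⊕b15 = 0⊕1⊕1⊕0⊕0⊕1⊕1⊕0 = 0
Syndrome (s8...s1) = 0111 → position 7.
Overall parity (XOR of all 16 bits, including p0): 1⊕0⊕0⊕1⊕0⊕1⊕1⊕1⊕0⊕1⊕1⊕0⊕0⊕1⊕1⊕0 = 1
Overall=1, syndrome position=7 → single-bit error at position 7.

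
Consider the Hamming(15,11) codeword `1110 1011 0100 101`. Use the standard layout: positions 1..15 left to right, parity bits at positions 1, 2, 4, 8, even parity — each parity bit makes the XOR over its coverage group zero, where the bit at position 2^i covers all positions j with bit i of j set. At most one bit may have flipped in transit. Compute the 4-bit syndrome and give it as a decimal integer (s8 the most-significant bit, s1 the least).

2

s1: b1⊕b3⊕b5⊕b7⊕b9⊕b11⊕b13⊕b15 = 1⊕1⊕1⊕1⊕0⊕0⊕1⊕1 = 0
s2: b2⊕b3⊕b6⊕b7⊕b10⊕b11⊕b14⊕b15 = 1⊕1⊕0⊕1⊕1⊕0⊕0⊕1 = 1
s4: b4⊕b5⊕b6⊕b7⊕b12⊕b13⊕b14⊕b15 = 0⊕1⊕0⊕1⊕0⊕1⊕0⊕1 = 0
s8: b8⊕b9⊕b10⊕b11⊕b12⊕b13⊕b14⊕b15 = 1⊕0⊕1⊕0⊕0⊕1⊕0⊕1 = 0
Syndrome (s8...s1) = 0010 → position 2.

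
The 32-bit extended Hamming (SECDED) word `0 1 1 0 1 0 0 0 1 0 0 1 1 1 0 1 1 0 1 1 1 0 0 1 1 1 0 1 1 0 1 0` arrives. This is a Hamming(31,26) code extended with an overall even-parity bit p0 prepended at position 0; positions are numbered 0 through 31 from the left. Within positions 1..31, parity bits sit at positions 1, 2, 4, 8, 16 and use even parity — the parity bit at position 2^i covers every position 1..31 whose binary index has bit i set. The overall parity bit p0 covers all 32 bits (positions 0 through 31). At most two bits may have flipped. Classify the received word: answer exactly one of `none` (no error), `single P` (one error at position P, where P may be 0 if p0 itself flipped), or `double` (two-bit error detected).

none

s1: b1⊕b3⊕b5⊕b7⊕b9⊕b11⊕b13⊕b15⊕b17⊕b19⊕b21⊕b23⊕b25⊕b27⊕b29⊕b31 = 1⊕0⊕0⊕0⊕0⊕1⊕1⊕1⊕0⊕1⊕0⊕1⊕1⊕1⊕0⊕0 = 0
s2: b2⊕b3⊕b6⊕b7⊕b10⊕b11⊕b14⊕b15⊕b18⊕b19⊕b22⊕b23⊕b26⊕b27⊕b30⊕b31 = 1⊕0⊕0⊕0⊕0⊕1⊕0⊕1⊕1⊕1⊕0⊕1⊕0⊕1⊕1⊕0 = 0
s4: b4⊕b5⊕b6⊕b7⊕b12⊕b13⊕b14⊕b15⊕b20⊕b21⊕b22⊕b23⊕b28⊕b29⊕b30⊕b31 = 1⊕0⊕0⊕0⊕1⊕1⊕0⊕1⊕1⊕0⊕0⊕1⊕1⊕0⊕1⊕0 = 0
s8: b8⊕b9⊕b10⊕b11⊕b12⊕b13⊕b14⊕b15⊕b24⊕b25⊕b26⊕b27⊕b28⊕b29⊕b30⊕b31 = 1⊕0⊕0⊕1⊕1⊕1⊕0⊕1⊕1⊕1⊕0⊕1⊕1⊕0⊕1⊕0 = 0
s16: b16⊕b17⊕b18⊕b19⊕b20⊕b21⊕b22⊕b23⊕b24⊕b25⊕b26⊕b27⊕b28⊕b29⊕b30⊕b31 = 1⊕0⊕1⊕1⊕1⊕0⊕0⊕1⊕1⊕1⊕0⊕1⊕1⊕0⊕1⊕0 = 0
Syndrome (s16...s1) = 00000 → position 0 (no error).
Overall parity (XOR of all 32 bits, including p0): 0⊕1⊕1⊕0⊕1⊕0⊕0⊕0⊕1⊕0⊕0⊕1⊕1⊕1⊕0⊕1⊕1⊕0⊕1⊕1⊕1⊕0⊕0⊕1⊕1⊕1⊕0⊕1⊕1⊕0⊕1⊕0 = 0
Overall=0, syndrome position=0 → no error.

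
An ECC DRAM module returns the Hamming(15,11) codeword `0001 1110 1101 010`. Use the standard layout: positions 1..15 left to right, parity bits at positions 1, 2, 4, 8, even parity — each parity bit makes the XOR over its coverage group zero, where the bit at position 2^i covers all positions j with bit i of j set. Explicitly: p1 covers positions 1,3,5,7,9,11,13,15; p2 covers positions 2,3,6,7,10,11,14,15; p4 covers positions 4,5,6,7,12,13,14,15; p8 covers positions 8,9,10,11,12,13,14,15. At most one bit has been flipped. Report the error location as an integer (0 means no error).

s1: b1⊕b3⊕b5⊕b7⊕b9⊕b11⊕b13⊕b15 = 0⊕0⊕1⊕1⊕1⊕0⊕0⊕0 = 1
s2: b2⊕b3⊕b6⊕b7⊕b10⊕b11⊕b14⊕b15 = 0⊕0⊕1⊕1⊕1⊕0⊕1⊕0 = 0
s4: b4⊕b5⊕b6⊕b7⊕b12⊕b13⊕b14⊕b15 = 1⊕1⊕1⊕1⊕1⊕0⊕1⊕0 = 0
s8: b8⊕b9⊕b10⊕b11⊕b12⊕b13⊕b14⊕b15 = 0⊕1⊕1⊕0⊕1⊕0⊕1⊕0 = 0
Syndrome (s8...s1) = 0001 → position 1.

1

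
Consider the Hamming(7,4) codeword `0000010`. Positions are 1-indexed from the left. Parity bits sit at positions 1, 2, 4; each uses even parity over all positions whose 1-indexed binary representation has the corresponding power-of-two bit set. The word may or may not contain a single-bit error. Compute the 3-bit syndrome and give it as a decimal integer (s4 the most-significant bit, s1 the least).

6

s1: b1⊕b3⊕b5⊕b7 = 0⊕0⊕0⊕0 = 0
s2: b2⊕b3⊕b6⊕b7 = 0⊕0⊕1⊕0 = 1
s4: b4⊕b5⊕b6⊕b7 = 0⊕0⊕1⊕0 = 1
Syndrome (s4...s1) = 110 → position 6.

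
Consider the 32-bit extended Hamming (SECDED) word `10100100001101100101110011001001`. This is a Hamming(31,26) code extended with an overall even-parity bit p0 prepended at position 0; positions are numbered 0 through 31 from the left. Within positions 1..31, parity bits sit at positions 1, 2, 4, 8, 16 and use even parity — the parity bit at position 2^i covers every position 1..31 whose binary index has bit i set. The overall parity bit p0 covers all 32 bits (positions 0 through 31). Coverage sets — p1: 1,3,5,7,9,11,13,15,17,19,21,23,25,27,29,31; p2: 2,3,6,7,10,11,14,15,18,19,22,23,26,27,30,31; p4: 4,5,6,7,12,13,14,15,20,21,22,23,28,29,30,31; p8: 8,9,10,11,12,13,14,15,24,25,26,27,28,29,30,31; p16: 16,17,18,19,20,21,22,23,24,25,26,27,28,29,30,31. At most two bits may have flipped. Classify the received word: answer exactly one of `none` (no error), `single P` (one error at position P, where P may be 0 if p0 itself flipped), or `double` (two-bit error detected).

s1: b1⊕b3⊕b5⊕b7⊕b9⊕b11⊕b13⊕b15⊕b17⊕b19⊕b21⊕b23⊕b25⊕b27⊕b29⊕b31 = 0⊕0⊕1⊕0⊕0⊕1⊕1⊕0⊕1⊕1⊕1⊕0⊕1⊕0⊕0⊕1 = 0
s2: b2⊕b3⊕b6⊕b7⊕b10⊕b11⊕b14⊕b15⊕b18⊕b19⊕b22⊕b23⊕b26⊕b27⊕b30⊕b31 = 1⊕0⊕0⊕0⊕1⊕1⊕1⊕0⊕0⊕1⊕0⊕0⊕0⊕0⊕0⊕1 = 0
s4: b4⊕b5⊕b6⊕b7⊕b12⊕b13⊕b14⊕b15⊕b20⊕b21⊕b22⊕b23⊕b28⊕b29⊕b30⊕b31 = 0⊕1⊕0⊕0⊕0⊕1⊕1⊕0⊕1⊕1⊕0⊕0⊕1⊕0⊕0⊕1 = 1
s8: b8⊕b9⊕b10⊕b11⊕b12⊕b13⊕b14⊕b15⊕b24⊕b25⊕b26⊕b27⊕b28⊕b29⊕b30⊕b31 = 0⊕0⊕1⊕1⊕0⊕1⊕1⊕0⊕1⊕1⊕0⊕0⊕1⊕0⊕0⊕1 = 0
s16: b16⊕b17⊕b18⊕b19⊕b20⊕b21⊕b22⊕b23⊕b24⊕b25⊕b26⊕b27⊕b28⊕b29⊕b30⊕b31 = 0⊕1⊕0⊕1⊕1⊕1⊕0⊕0⊕1⊕1⊕0⊕0⊕1⊕0⊕0⊕1 = 0
Syndrome (s16...s1) = 00100 → position 4.
Overall parity (XOR of all 32 bits, including p0): 1⊕0⊕1⊕0⊕0⊕1⊕0⊕0⊕0⊕0⊕1⊕1⊕0⊕1⊕1⊕0⊕0⊕1⊕0⊕1⊕1⊕1⊕0⊕0⊕1⊕1⊕0⊕0⊕1⊕0⊕0⊕1 = 1
Overall=1, syndrome position=4 → single-bit error at position 4.

single 4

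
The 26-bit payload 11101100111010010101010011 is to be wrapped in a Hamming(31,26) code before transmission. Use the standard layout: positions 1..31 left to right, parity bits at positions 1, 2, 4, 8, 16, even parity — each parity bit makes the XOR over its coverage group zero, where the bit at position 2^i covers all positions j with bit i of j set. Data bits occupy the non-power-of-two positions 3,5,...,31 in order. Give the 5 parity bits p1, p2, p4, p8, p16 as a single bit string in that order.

Place data bits at non-power-of-two positions: b3=1, b5=1, b6=1, b7=0, b9=1, b10=1, b11=0, b12=0, b13=1, b14=1, b15=1, b17=0, b18=1, b19=0, b20=0, b21=1, b22=0, b23=1, b24=0, b25=1, b26=0, b27=1, b28=0, b29=0, b30=1, b31=1.
p1 = XOR of data positions {3,5,7,9,11,13,15,17,19,21,23,25,27,29,31} = 1⊕1⊕0⊕1⊕0⊕1⊕1⊕0⊕0⊕1⊕1⊕1⊕1⊕0⊕1 = 0
p2 = XOR of data positions {3,6,7,10,11,14,15,18,19,22,23,26,27,30,31} = 1⊕1⊕0⊕1⊕0⊕1⊕1⊕1⊕0⊕0⊕1⊕0⊕1⊕1⊕1 = 0
p4 = XOR of data positions {5,6,7,12,13,14,15,20,21,22,23,28,29,30,31} = 1⊕1⊕0⊕0⊕1⊕1⊕1⊕0⊕1⊕0⊕1⊕0⊕0⊕1⊕1 = 1
p8 = XOR of data positions {9,10,11,12,13,14,15,24,25,26,27,28,29,30,31} = 1⊕1⊕0⊕0⊕1⊕1⊕1⊕0⊕1⊕0⊕1⊕0⊕0⊕1⊕1 = 1
p16 = XOR of data positions {17,18,19,20,21,22,23,24,25,26,27,28,29,30,31} = 0⊕1⊕0⊕0⊕1⊕0⊕1⊕0⊕1⊕0⊕1⊕0⊕0⊕1⊕1 = 1
Parity bits p1,p2,p4,p8,p16 = 00111

00111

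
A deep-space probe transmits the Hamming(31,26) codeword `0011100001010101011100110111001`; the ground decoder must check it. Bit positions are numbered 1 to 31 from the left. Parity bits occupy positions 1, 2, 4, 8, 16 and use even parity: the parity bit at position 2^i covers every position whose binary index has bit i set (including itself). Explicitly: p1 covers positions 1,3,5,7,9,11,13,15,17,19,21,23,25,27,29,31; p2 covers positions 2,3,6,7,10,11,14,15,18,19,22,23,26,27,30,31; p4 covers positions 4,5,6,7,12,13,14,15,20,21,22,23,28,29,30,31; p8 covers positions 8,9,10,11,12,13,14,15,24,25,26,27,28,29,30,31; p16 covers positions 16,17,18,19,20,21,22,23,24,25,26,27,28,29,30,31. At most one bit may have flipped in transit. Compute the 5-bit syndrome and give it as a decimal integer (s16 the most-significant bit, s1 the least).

s1: b1⊕b3⊕b5⊕b7⊕b9⊕b11⊕b13⊕b15⊕b17⊕b19⊕b21⊕b23⊕b25⊕b27⊕b29⊕b31 = 0⊕1⊕1⊕0⊕0⊕0⊕0⊕0⊕0⊕1⊕0⊕1⊕0⊕1⊕0⊕1 = 0
s2: b2⊕b3⊕b6⊕b7⊕b10⊕b11⊕b14⊕b15⊕b18⊕b19⊕b22⊕b23⊕b26⊕b27⊕b30⊕b31 = 0⊕1⊕0⊕0⊕1⊕0⊕1⊕0⊕1⊕1⊕0⊕1⊕1⊕1⊕0⊕1 = 1
s4: b4⊕b5⊕b6⊕b7⊕b12⊕b13⊕b14⊕b15⊕b20⊕b21⊕b22⊕b23⊕b28⊕b29⊕b30⊕b31 = 1⊕1⊕0⊕0⊕1⊕0⊕1⊕0⊕1⊕0⊕0⊕1⊕1⊕0⊕0⊕1 = 0
s8: b8⊕b9⊕b10⊕b11⊕b12⊕b13⊕b14⊕b15⊕b24⊕b25⊕b26⊕b27⊕b28⊕b29⊕b30⊕b31 = 0⊕0⊕1⊕0⊕1⊕0⊕1⊕0⊕1⊕0⊕1⊕1⊕1⊕0⊕0⊕1 = 0
s16: b16⊕b17⊕b18⊕b19⊕b20⊕b21⊕b22⊕b23⊕b24⊕b25⊕b26⊕b27⊕b28⊕b29⊕b30⊕b31 = 1⊕0⊕1⊕1⊕1⊕0⊕0⊕1⊕1⊕0⊕1⊕1⊕1⊕0⊕0⊕1 = 0
Syndrome (s16...s1) = 00010 → position 2.

2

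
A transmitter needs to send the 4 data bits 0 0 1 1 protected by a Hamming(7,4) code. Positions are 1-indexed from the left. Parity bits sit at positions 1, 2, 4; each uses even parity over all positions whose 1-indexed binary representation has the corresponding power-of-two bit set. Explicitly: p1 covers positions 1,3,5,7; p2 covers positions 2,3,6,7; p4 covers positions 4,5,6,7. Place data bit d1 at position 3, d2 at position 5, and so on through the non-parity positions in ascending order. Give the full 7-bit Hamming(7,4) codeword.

Place data bits at non-power-of-two positions: b3=0, b5=0, b6=1, b7=1.
p1 = XOR of data positions {3,5,7} = 0⊕0⊕1 = 1
p2 = XOR of data positions {3,6,7} = 0⊕1⊕1 = 0
p4 = XOR of data positions {5,6,7} = 0⊕1⊕1 = 0
Codeword b1..b7 = 1000011

1000011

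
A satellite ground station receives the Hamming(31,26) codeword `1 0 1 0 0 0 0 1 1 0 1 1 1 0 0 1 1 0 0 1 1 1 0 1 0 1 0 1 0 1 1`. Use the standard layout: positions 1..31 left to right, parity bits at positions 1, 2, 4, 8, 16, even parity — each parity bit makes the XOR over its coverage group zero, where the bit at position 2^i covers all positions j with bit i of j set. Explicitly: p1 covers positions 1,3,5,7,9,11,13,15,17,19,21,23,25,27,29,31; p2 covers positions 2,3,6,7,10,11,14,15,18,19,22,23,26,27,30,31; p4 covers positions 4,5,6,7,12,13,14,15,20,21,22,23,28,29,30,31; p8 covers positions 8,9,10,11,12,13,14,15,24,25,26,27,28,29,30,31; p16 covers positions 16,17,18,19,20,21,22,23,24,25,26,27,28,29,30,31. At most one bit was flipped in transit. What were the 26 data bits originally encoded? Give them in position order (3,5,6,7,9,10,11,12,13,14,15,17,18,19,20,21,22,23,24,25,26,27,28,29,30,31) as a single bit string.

s1: b1⊕b3⊕b5⊕b7⊕b9⊕b11⊕b13⊕b15⊕b17⊕b19⊕b21⊕b23⊕b25⊕b27⊕b29⊕b31 = 1⊕1⊕0⊕0⊕1⊕1⊕1⊕0⊕1⊕0⊕1⊕0⊕0⊕0⊕0⊕1 = 0
s2: b2⊕b3⊕b6⊕b7⊕b10⊕b11⊕b14⊕b15⊕b18⊕b19⊕b22⊕b23⊕b26⊕b27⊕b30⊕b31 = 0⊕1⊕0⊕0⊕0⊕1⊕0⊕0⊕0⊕0⊕1⊕0⊕1⊕0⊕1⊕1 = 0
s4: b4⊕b5⊕b6⊕b7⊕b12⊕b13⊕b14⊕b15⊕b20⊕b21⊕b22⊕b23⊕b28⊕b29⊕b30⊕b31 = 0⊕0⊕0⊕0⊕1⊕1⊕0⊕0⊕1⊕1⊕1⊕0⊕1⊕0⊕1⊕1 = 0
s8: b8⊕b9⊕b10⊕b11⊕b12⊕b13⊕b14⊕b15⊕b24⊕b25⊕b26⊕b27⊕b28⊕b29⊕b30⊕b31 = 1⊕1⊕0⊕1⊕1⊕1⊕0⊕0⊕1⊕0⊕1⊕0⊕1⊕0⊕1⊕1 = 0
s16: b16⊕b17⊕b18⊕b19⊕b20⊕b21⊕b22⊕b23⊕b24⊕b25⊕b26⊕b27⊕b28⊕b29⊕b30⊕b31 = 1⊕1⊕0⊕0⊕1⊕1⊕1⊕0⊕1⊕0⊕1⊕0⊕1⊕0⊕1⊕1 = 0
Syndrome (s16...s1) = 00000 → position 0 (no error).
No correction needed.
Data bits at positions 3,5,6,7,9,10,11,12,13,14,15,17,18,19,20,21,22,23,24,25,26,27,28,29,30,31: 10001011100100111010101011

10001011100100111010101011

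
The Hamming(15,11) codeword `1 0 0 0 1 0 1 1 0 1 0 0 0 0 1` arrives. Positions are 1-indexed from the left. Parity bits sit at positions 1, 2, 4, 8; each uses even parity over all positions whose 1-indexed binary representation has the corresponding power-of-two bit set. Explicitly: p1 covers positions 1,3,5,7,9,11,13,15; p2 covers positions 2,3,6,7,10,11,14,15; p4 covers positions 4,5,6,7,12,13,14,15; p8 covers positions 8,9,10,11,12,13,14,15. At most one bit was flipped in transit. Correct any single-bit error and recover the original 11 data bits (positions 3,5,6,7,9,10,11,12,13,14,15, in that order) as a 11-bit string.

01010100011

s1: b1⊕b3⊕b5⊕b7⊕b9⊕b11⊕b13⊕b15 = 1⊕0⊕1⊕1⊕0⊕0⊕0⊕1 = 0
s2: b2⊕b3⊕b6⊕b7⊕b10⊕b11⊕b14⊕b15 = 0⊕0⊕0⊕1⊕1⊕0⊕0⊕1 = 1
s4: b4⊕b5⊕b6⊕b7⊕b12⊕b13⊕b14⊕b15 = 0⊕1⊕0⊕1⊕0⊕0⊕0⊕1 = 1
s8: b8⊕b9⊕b10⊕b11⊕b12⊕b13⊕b14⊕b15 = 1⊕0⊕1⊕0⊕0⊕0⊕0⊕1 = 1
Syndrome (s8...s1) = 1110 → position 14.
Flip bit 14: corrected codeword = 100010110100011
Data bits at positions 3,5,6,7,9,10,11,12,13,14,15: 01010100011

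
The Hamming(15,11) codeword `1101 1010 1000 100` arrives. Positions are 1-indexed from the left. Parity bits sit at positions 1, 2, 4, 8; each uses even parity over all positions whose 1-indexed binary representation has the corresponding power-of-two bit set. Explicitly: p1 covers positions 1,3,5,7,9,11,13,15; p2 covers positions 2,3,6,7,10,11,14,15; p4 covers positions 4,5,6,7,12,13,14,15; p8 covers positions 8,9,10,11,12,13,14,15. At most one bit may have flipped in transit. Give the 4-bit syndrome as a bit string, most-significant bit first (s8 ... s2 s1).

s1: b1⊕b3⊕b5⊕b7⊕b9⊕b11⊕b13⊕b15 = 1⊕0⊕1⊕1⊕1⊕0⊕1⊕0 = 1
s2: b2⊕b3⊕b6⊕b7⊕b10⊕b11⊕b14⊕b15 = 1⊕0⊕0⊕1⊕0⊕0⊕0⊕0 = 0
s4: b4⊕b5⊕b6⊕b7⊕b12⊕b13⊕b14⊕b15 = 1⊕1⊕0⊕1⊕0⊕1⊕0⊕0 = 0
s8: b8⊕b9⊕b10⊕b11⊕b12⊕b13⊕b14⊕b15 = 0⊕1⊕0⊕0⊕0⊕1⊕0⊕0 = 0
Syndrome (s8...s1) = 0001 → position 1.

0001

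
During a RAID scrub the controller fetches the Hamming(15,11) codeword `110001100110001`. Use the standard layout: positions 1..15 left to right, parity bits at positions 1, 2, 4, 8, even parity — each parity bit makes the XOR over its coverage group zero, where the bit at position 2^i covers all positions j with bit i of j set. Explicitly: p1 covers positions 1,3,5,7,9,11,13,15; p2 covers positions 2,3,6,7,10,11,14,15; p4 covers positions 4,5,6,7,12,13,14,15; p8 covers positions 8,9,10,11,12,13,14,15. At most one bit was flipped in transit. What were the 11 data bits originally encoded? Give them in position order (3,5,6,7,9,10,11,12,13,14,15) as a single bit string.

00110111001

s1: b1⊕b3⊕b5⊕b7⊕b9⊕b11⊕b13⊕b15 = 1⊕0⊕0⊕1⊕0⊕1⊕0⊕1 = 0
s2: b2⊕b3⊕b6⊕b7⊕b10⊕b11⊕b14⊕b15 = 1⊕0⊕1⊕1⊕1⊕1⊕0⊕1 = 0
s4: b4⊕b5⊕b6⊕b7⊕b12⊕b13⊕b14⊕b15 = 0⊕0⊕1⊕1⊕0⊕0⊕0⊕1 = 1
s8: b8⊕b9⊕b10⊕b11⊕b12⊕b13⊕b14⊕b15 = 0⊕0⊕1⊕1⊕0⊕0⊕0⊕1 = 1
Syndrome (s8...s1) = 1100 → position 12.
Flip bit 12: corrected codeword = 110001100111001
Data bits at positions 3,5,6,7,9,10,11,12,13,14,15: 00110111001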